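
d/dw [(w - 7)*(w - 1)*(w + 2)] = 3*w^2 - 12*w - 9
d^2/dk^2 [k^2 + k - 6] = 2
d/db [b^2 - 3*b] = 2*b - 3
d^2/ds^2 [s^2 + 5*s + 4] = 2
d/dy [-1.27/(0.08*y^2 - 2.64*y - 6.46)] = (0.2032*y - 3.3528)/(-0.08*y^2 + 2.64*y + 6.46)^2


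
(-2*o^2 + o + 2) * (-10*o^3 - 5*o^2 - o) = 20*o^5 - 23*o^3 - 11*o^2 - 2*o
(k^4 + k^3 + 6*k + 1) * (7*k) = 7*k^5 + 7*k^4 + 42*k^2 + 7*k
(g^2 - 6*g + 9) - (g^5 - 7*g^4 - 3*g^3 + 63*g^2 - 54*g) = -g^5 + 7*g^4 + 3*g^3 - 62*g^2 + 48*g + 9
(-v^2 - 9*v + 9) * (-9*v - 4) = 9*v^3 + 85*v^2 - 45*v - 36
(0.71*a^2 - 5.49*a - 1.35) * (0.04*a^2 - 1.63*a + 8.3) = 0.0284*a^4 - 1.3769*a^3 + 14.7877*a^2 - 43.3665*a - 11.205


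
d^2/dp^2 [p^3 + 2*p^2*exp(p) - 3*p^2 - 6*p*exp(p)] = 2*p^2*exp(p) + 2*p*exp(p) + 6*p - 8*exp(p) - 6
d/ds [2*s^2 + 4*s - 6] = 4*s + 4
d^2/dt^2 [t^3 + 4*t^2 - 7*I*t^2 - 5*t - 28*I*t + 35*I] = 6*t + 8 - 14*I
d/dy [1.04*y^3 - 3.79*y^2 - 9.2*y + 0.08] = 3.12*y^2 - 7.58*y - 9.2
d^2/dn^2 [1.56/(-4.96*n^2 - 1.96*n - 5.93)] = (76.756992*n^2 + 30.331392*n - 1.56*(9.92*n + 1.96)*(19.84*n + 3.92) + 91.767936)/(4.96*n^2 + 1.96*n + 5.93)^3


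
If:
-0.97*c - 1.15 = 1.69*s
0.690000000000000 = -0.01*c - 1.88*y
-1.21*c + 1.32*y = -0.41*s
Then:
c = -0.53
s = -0.38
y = -0.36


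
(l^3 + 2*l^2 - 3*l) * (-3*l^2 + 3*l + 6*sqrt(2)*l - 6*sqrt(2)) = -3*l^5 - 3*l^4 + 6*sqrt(2)*l^4 + 6*sqrt(2)*l^3 + 15*l^3 - 30*sqrt(2)*l^2 - 9*l^2 + 18*sqrt(2)*l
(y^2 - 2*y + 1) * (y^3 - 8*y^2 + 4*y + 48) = y^5 - 10*y^4 + 21*y^3 + 32*y^2 - 92*y + 48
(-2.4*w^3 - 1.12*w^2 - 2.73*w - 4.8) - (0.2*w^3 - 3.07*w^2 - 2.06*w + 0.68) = -2.6*w^3 + 1.95*w^2 - 0.67*w - 5.48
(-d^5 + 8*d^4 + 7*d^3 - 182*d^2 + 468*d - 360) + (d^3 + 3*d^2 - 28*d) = -d^5 + 8*d^4 + 8*d^3 - 179*d^2 + 440*d - 360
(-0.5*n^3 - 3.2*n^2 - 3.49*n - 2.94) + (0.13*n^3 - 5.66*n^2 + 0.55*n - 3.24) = -0.37*n^3 - 8.86*n^2 - 2.94*n - 6.18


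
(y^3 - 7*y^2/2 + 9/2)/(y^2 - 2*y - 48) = (-2*y^3 + 7*y^2 - 9)/(2*(-y^2 + 2*y + 48))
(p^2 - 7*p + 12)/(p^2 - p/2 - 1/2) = 2*(-p^2 + 7*p - 12)/(-2*p^2 + p + 1)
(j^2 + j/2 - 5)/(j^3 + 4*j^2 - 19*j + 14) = (j + 5/2)/(j^2 + 6*j - 7)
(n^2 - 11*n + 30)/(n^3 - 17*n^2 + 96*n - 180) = 1/(n - 6)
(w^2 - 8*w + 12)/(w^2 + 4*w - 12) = (w - 6)/(w + 6)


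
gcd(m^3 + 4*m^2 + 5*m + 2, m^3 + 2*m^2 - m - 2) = m^2 + 3*m + 2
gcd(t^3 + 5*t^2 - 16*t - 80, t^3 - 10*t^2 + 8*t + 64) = t - 4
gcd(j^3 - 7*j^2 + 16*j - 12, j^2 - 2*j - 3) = j - 3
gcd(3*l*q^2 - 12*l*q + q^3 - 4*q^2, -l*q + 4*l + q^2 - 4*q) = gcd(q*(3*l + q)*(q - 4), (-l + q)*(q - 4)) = q - 4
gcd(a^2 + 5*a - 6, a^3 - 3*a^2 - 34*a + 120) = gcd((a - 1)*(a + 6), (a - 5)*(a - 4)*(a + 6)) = a + 6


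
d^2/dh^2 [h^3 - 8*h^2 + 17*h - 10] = 6*h - 16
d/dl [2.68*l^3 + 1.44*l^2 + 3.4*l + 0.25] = 8.04*l^2 + 2.88*l + 3.4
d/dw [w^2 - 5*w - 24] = 2*w - 5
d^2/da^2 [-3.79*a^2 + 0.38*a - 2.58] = -7.58000000000000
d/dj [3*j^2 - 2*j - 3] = 6*j - 2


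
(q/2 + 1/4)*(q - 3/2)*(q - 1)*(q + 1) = q^4/2 - q^3/2 - 7*q^2/8 + q/2 + 3/8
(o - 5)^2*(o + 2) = o^3 - 8*o^2 + 5*o + 50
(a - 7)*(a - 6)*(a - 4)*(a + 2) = a^4 - 15*a^3 + 60*a^2 + 20*a - 336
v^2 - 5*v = v*(v - 5)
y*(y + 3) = y^2 + 3*y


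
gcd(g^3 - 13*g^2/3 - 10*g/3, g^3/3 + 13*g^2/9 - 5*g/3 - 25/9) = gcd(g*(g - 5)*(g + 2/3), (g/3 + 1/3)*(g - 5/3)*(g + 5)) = 1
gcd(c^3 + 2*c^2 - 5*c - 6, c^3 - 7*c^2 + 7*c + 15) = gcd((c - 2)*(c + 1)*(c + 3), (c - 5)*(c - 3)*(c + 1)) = c + 1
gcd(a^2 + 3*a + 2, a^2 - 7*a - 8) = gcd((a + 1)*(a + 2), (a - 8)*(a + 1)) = a + 1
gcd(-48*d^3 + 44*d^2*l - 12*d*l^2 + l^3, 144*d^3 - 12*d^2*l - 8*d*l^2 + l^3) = 6*d - l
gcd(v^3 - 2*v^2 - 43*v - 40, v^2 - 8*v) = v - 8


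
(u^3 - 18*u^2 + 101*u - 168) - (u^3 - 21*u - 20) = -18*u^2 + 122*u - 148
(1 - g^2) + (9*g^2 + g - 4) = 8*g^2 + g - 3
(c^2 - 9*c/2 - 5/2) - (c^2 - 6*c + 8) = 3*c/2 - 21/2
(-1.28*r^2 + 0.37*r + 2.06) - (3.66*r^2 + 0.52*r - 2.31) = -4.94*r^2 - 0.15*r + 4.37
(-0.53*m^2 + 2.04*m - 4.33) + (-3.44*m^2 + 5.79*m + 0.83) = -3.97*m^2 + 7.83*m - 3.5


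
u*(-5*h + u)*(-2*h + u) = 10*h^2*u - 7*h*u^2 + u^3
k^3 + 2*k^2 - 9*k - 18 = (k - 3)*(k + 2)*(k + 3)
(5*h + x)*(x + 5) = 5*h*x + 25*h + x^2 + 5*x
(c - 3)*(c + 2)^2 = c^3 + c^2 - 8*c - 12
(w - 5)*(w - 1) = w^2 - 6*w + 5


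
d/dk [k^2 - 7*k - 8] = 2*k - 7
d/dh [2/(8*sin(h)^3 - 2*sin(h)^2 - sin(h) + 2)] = 2*(-24*sin(h)^2 + 4*sin(h) + 1)*cos(h)/(5*sin(h) - 2*sin(3*h) + cos(2*h) + 1)^2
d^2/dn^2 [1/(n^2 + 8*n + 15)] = 2*(-n^2 - 8*n + 4*(n + 4)^2 - 15)/(n^2 + 8*n + 15)^3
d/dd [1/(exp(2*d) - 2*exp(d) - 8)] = 2*(1 - exp(d))*exp(d)/(-exp(2*d) + 2*exp(d) + 8)^2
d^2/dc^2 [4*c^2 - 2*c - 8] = 8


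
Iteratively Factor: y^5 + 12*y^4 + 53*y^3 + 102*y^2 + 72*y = (y + 4)*(y^4 + 8*y^3 + 21*y^2 + 18*y) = (y + 2)*(y + 4)*(y^3 + 6*y^2 + 9*y) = (y + 2)*(y + 3)*(y + 4)*(y^2 + 3*y) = y*(y + 2)*(y + 3)*(y + 4)*(y + 3)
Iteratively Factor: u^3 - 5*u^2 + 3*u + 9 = (u - 3)*(u^2 - 2*u - 3) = (u - 3)*(u + 1)*(u - 3)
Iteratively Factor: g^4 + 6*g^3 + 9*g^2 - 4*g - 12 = (g - 1)*(g^3 + 7*g^2 + 16*g + 12) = (g - 1)*(g + 2)*(g^2 + 5*g + 6) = (g - 1)*(g + 2)^2*(g + 3)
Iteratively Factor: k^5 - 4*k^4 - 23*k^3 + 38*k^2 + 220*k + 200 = (k + 2)*(k^4 - 6*k^3 - 11*k^2 + 60*k + 100) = (k - 5)*(k + 2)*(k^3 - k^2 - 16*k - 20) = (k - 5)*(k + 2)^2*(k^2 - 3*k - 10) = (k - 5)*(k + 2)^3*(k - 5)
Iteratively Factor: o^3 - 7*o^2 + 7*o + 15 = (o + 1)*(o^2 - 8*o + 15) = (o - 5)*(o + 1)*(o - 3)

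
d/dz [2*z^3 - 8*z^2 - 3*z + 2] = 6*z^2 - 16*z - 3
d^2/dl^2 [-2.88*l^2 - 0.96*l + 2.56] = -5.76000000000000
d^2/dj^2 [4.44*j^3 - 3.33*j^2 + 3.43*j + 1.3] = 26.64*j - 6.66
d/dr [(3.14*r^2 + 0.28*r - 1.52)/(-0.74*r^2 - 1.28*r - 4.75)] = (-3.812*r^2 - 32.0796*r - 3.2756)/(0.5476*r^4 + 1.8944*r^3 + 8.6684*r^2 + 12.16*r + 22.5625)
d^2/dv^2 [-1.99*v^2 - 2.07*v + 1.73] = -3.98000000000000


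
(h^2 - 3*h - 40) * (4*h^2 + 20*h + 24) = 4*h^4 + 8*h^3 - 196*h^2 - 872*h - 960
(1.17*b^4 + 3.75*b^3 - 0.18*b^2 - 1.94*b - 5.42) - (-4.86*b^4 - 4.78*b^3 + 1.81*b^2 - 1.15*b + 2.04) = 6.03*b^4 + 8.53*b^3 - 1.99*b^2 - 0.79*b - 7.46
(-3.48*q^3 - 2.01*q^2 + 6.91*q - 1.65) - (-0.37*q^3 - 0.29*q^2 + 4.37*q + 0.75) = -3.11*q^3 - 1.72*q^2 + 2.54*q - 2.4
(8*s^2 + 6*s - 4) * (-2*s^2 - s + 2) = -16*s^4 - 20*s^3 + 18*s^2 + 16*s - 8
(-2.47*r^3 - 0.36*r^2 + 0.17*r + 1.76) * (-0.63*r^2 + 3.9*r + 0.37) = 1.5561*r^5 - 9.4062*r^4 - 2.425*r^3 - 0.579*r^2 + 6.9269*r + 0.6512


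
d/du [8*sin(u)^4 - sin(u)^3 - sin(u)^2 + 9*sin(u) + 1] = (32*sin(u)^3 - 3*sin(u)^2 - 2*sin(u) + 9)*cos(u)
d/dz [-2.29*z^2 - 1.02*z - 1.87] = -4.58*z - 1.02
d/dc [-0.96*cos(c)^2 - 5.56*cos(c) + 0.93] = (1.92*cos(c) + 5.56)*sin(c)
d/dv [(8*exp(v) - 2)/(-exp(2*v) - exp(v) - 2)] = 2*((2*exp(v) + 1)*(4*exp(v) - 1) - 4*exp(2*v) - 4*exp(v) - 8)*exp(v)/(exp(2*v) + exp(v) + 2)^2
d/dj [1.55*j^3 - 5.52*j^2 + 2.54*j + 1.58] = 4.65*j^2 - 11.04*j + 2.54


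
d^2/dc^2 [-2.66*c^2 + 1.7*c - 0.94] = -5.32000000000000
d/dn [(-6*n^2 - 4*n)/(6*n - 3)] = 4*(-3*n^2 + 3*n + 1)/(3*(4*n^2 - 4*n + 1))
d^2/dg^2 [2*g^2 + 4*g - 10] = 4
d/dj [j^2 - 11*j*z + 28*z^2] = 2*j - 11*z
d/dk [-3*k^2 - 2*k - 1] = -6*k - 2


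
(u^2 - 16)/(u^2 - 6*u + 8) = (u + 4)/(u - 2)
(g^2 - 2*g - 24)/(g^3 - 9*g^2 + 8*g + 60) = (g + 4)/(g^2 - 3*g - 10)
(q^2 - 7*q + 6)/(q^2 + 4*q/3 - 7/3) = 3*(q - 6)/(3*q + 7)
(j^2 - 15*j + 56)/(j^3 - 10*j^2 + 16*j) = (j - 7)/(j*(j - 2))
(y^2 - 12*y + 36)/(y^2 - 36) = (y - 6)/(y + 6)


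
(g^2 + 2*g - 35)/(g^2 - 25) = (g + 7)/(g + 5)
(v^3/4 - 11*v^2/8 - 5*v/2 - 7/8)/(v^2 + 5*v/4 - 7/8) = (2*v^3 - 11*v^2 - 20*v - 7)/(8*v^2 + 10*v - 7)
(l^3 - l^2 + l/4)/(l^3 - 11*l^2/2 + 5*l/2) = (l - 1/2)/(l - 5)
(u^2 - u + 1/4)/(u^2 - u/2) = (u - 1/2)/u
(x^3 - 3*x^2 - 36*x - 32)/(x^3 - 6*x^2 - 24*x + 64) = (x + 1)/(x - 2)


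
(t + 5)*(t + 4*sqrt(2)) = t^2 + 5*t + 4*sqrt(2)*t + 20*sqrt(2)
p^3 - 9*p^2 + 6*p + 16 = (p - 8)*(p - 2)*(p + 1)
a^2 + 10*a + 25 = (a + 5)^2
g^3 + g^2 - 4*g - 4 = (g - 2)*(g + 1)*(g + 2)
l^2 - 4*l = l*(l - 4)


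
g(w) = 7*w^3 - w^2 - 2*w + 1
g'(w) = 21*w^2 - 2*w - 2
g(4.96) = 820.65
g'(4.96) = 504.71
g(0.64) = 1.15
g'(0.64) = 5.32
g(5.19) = 942.27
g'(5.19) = 553.28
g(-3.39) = -276.42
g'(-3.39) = 246.11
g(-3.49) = -301.76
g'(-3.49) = 260.76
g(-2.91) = -174.14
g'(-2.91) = 181.65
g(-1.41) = -17.79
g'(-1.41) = 42.57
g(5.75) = 1287.20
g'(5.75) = 680.81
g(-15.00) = -23819.00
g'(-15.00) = 4753.00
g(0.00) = 1.00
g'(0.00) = -2.00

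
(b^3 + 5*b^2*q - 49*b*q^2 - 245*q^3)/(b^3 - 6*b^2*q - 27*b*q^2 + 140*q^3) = (-b - 7*q)/(-b + 4*q)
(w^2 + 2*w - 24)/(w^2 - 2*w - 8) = (w + 6)/(w + 2)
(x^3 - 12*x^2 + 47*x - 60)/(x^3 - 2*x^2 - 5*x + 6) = (x^2 - 9*x + 20)/(x^2 + x - 2)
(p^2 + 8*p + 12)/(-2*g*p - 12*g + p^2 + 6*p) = (p + 2)/(-2*g + p)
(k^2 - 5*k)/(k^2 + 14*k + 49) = k*(k - 5)/(k^2 + 14*k + 49)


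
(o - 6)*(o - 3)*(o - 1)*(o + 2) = o^4 - 8*o^3 + 7*o^2 + 36*o - 36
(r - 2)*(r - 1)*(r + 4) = r^3 + r^2 - 10*r + 8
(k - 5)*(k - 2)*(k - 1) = k^3 - 8*k^2 + 17*k - 10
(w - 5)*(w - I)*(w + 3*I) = w^3 - 5*w^2 + 2*I*w^2 + 3*w - 10*I*w - 15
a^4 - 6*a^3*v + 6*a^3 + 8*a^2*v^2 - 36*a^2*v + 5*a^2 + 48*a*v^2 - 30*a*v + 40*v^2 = (a + 1)*(a + 5)*(a - 4*v)*(a - 2*v)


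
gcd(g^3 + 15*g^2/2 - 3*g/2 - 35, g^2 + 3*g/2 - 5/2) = g + 5/2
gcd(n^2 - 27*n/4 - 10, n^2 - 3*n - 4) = 1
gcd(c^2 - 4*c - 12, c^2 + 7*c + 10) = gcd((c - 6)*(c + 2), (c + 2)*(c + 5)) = c + 2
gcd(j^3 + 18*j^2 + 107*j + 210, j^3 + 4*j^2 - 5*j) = j + 5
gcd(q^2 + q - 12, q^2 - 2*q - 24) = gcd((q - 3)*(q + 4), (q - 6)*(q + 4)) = q + 4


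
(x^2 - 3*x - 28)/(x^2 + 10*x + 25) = (x^2 - 3*x - 28)/(x^2 + 10*x + 25)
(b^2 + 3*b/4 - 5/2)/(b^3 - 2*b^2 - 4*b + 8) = (b - 5/4)/(b^2 - 4*b + 4)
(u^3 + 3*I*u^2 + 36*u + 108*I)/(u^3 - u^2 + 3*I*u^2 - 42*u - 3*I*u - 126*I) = (u^2 + 36)/(u^2 - u - 42)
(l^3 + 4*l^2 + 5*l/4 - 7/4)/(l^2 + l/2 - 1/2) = l + 7/2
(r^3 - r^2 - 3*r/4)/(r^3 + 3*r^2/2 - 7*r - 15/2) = r*(4*r^2 - 4*r - 3)/(2*(2*r^3 + 3*r^2 - 14*r - 15))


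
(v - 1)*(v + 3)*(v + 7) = v^3 + 9*v^2 + 11*v - 21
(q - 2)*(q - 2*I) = q^2 - 2*q - 2*I*q + 4*I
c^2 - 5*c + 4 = (c - 4)*(c - 1)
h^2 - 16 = (h - 4)*(h + 4)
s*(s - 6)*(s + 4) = s^3 - 2*s^2 - 24*s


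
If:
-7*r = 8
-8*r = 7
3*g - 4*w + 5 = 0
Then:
No Solution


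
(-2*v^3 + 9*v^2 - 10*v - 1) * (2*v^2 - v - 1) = -4*v^5 + 20*v^4 - 27*v^3 - v^2 + 11*v + 1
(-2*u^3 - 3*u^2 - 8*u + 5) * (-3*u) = 6*u^4 + 9*u^3 + 24*u^2 - 15*u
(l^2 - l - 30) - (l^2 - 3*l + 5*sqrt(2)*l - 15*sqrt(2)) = -5*sqrt(2)*l + 2*l - 30 + 15*sqrt(2)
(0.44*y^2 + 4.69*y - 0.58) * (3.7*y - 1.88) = 1.628*y^3 + 16.5258*y^2 - 10.9632*y + 1.0904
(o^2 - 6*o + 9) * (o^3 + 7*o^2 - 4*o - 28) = o^5 + o^4 - 37*o^3 + 59*o^2 + 132*o - 252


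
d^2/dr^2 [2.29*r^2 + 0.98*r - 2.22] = 4.58000000000000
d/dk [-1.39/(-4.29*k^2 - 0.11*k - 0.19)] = (-11.9262*k - 0.1529)/(4.29*k^2 + 0.11*k + 0.19)^2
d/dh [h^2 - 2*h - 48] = 2*h - 2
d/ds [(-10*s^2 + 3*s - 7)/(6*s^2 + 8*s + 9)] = (-98*s^2 - 96*s + 83)/(36*s^4 + 96*s^3 + 172*s^2 + 144*s + 81)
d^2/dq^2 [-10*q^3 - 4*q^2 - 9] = -60*q - 8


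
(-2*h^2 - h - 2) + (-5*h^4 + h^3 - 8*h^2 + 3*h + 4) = -5*h^4 + h^3 - 10*h^2 + 2*h + 2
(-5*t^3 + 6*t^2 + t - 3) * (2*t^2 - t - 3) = -10*t^5 + 17*t^4 + 11*t^3 - 25*t^2 + 9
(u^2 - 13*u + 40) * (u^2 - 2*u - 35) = u^4 - 15*u^3 + 31*u^2 + 375*u - 1400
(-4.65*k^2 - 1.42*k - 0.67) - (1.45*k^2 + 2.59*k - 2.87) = -6.1*k^2 - 4.01*k + 2.2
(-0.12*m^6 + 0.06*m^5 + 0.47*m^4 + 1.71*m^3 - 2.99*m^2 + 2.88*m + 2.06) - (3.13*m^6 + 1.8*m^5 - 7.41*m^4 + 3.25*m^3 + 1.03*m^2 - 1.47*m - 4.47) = -3.25*m^6 - 1.74*m^5 + 7.88*m^4 - 1.54*m^3 - 4.02*m^2 + 4.35*m + 6.53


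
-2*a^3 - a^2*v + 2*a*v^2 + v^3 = (-a + v)*(a + v)*(2*a + v)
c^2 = c^2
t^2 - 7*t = t*(t - 7)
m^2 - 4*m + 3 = (m - 3)*(m - 1)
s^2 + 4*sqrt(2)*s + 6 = (s + sqrt(2))*(s + 3*sqrt(2))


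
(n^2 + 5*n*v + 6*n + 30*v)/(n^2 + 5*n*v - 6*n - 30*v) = (n + 6)/(n - 6)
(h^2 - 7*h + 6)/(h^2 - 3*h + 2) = (h - 6)/(h - 2)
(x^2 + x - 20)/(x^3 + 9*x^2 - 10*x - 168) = (x + 5)/(x^2 + 13*x + 42)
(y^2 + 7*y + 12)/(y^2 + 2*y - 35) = (y^2 + 7*y + 12)/(y^2 + 2*y - 35)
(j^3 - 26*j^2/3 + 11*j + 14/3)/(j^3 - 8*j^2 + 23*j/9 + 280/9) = 3*(3*j^2 - 5*j - 2)/(9*j^2 - 9*j - 40)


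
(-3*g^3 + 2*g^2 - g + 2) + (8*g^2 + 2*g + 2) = -3*g^3 + 10*g^2 + g + 4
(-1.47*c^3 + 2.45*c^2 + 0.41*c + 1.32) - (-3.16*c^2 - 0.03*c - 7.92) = -1.47*c^3 + 5.61*c^2 + 0.44*c + 9.24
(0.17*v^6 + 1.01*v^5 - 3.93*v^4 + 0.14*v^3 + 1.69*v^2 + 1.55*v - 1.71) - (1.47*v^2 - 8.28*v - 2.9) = 0.17*v^6 + 1.01*v^5 - 3.93*v^4 + 0.14*v^3 + 0.22*v^2 + 9.83*v + 1.19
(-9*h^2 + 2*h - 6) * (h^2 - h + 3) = -9*h^4 + 11*h^3 - 35*h^2 + 12*h - 18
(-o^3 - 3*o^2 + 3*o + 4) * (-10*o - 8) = 10*o^4 + 38*o^3 - 6*o^2 - 64*o - 32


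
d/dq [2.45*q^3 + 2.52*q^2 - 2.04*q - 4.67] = 7.35*q^2 + 5.04*q - 2.04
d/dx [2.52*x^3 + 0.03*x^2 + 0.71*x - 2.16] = 7.56*x^2 + 0.06*x + 0.71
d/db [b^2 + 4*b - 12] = 2*b + 4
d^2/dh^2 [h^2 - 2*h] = 2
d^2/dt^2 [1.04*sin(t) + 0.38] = -1.04*sin(t)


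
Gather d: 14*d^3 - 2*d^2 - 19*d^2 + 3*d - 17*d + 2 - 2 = 14*d^3 - 21*d^2 - 14*d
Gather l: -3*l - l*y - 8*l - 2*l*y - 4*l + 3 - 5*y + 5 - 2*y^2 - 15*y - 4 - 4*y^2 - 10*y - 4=l*(-3*y - 15) - 6*y^2 - 30*y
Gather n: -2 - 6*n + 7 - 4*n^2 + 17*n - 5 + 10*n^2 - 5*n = 6*n^2 + 6*n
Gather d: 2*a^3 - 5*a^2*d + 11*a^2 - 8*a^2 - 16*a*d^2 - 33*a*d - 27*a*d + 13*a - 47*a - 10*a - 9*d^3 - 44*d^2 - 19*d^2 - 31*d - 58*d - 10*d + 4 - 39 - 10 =2*a^3 + 3*a^2 - 44*a - 9*d^3 + d^2*(-16*a - 63) + d*(-5*a^2 - 60*a - 99) - 45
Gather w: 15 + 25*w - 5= 25*w + 10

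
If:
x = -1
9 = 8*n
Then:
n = 9/8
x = -1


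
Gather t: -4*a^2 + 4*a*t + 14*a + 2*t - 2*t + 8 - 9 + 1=-4*a^2 + 4*a*t + 14*a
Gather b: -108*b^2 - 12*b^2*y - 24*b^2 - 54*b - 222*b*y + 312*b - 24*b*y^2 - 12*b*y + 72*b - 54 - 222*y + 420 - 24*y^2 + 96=b^2*(-12*y - 132) + b*(-24*y^2 - 234*y + 330) - 24*y^2 - 222*y + 462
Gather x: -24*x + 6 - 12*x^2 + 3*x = -12*x^2 - 21*x + 6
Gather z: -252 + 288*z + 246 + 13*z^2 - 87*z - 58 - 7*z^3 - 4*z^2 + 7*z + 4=-7*z^3 + 9*z^2 + 208*z - 60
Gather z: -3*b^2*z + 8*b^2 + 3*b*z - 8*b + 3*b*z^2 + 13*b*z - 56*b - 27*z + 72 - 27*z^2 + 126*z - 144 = 8*b^2 - 64*b + z^2*(3*b - 27) + z*(-3*b^2 + 16*b + 99) - 72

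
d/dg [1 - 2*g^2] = -4*g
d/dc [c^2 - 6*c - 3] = 2*c - 6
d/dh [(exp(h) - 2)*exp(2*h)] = (3*exp(h) - 4)*exp(2*h)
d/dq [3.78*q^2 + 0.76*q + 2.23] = 7.56*q + 0.76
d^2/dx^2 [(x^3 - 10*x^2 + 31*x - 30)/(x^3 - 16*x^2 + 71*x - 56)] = 12*(x^6 - 20*x^5 + 133*x^4 - 260*x^3 - 677*x^2 + 3880*x - 5409)/(x^9 - 48*x^8 + 981*x^7 - 11080*x^6 + 75027*x^5 - 308832*x^4 + 749015*x^3 - 997416*x^2 + 667968*x - 175616)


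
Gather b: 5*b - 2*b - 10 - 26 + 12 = 3*b - 24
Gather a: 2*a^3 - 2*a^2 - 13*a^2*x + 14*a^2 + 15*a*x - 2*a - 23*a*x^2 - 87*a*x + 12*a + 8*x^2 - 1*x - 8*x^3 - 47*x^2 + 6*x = 2*a^3 + a^2*(12 - 13*x) + a*(-23*x^2 - 72*x + 10) - 8*x^3 - 39*x^2 + 5*x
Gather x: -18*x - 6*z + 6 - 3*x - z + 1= -21*x - 7*z + 7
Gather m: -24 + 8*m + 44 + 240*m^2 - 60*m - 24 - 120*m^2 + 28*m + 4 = 120*m^2 - 24*m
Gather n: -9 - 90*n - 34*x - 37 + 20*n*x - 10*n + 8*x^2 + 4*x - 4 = n*(20*x - 100) + 8*x^2 - 30*x - 50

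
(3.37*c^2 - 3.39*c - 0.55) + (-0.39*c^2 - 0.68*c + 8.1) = 2.98*c^2 - 4.07*c + 7.55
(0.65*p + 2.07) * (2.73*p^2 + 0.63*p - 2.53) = 1.7745*p^3 + 6.0606*p^2 - 0.3404*p - 5.2371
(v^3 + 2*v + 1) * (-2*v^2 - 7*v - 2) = -2*v^5 - 7*v^4 - 6*v^3 - 16*v^2 - 11*v - 2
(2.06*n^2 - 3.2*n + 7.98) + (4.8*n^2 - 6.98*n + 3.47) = 6.86*n^2 - 10.18*n + 11.45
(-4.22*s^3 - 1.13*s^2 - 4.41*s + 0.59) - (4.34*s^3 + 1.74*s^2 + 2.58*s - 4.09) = -8.56*s^3 - 2.87*s^2 - 6.99*s + 4.68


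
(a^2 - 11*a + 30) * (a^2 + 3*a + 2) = a^4 - 8*a^3 - a^2 + 68*a + 60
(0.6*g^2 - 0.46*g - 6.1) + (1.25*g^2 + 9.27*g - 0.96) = 1.85*g^2 + 8.81*g - 7.06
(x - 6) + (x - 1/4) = 2*x - 25/4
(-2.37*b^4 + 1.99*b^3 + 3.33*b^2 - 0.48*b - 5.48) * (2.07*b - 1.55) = -4.9059*b^5 + 7.7928*b^4 + 3.8086*b^3 - 6.1551*b^2 - 10.5996*b + 8.494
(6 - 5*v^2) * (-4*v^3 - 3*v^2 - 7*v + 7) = 20*v^5 + 15*v^4 + 11*v^3 - 53*v^2 - 42*v + 42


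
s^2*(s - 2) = s^3 - 2*s^2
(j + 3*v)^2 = j^2 + 6*j*v + 9*v^2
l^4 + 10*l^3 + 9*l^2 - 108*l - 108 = (l - 3)*(l + 1)*(l + 6)^2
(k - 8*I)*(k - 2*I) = k^2 - 10*I*k - 16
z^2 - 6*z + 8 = (z - 4)*(z - 2)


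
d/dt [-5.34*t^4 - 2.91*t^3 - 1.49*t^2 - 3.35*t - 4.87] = -21.36*t^3 - 8.73*t^2 - 2.98*t - 3.35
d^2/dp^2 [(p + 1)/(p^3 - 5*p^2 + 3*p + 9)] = 6/(p^4 - 12*p^3 + 54*p^2 - 108*p + 81)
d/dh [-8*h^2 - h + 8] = -16*h - 1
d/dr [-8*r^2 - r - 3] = -16*r - 1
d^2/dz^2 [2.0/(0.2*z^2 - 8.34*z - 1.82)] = (0.16*z^2 - 6.672*z - 2.0*(0.4*z - 8.34)*(0.8*z - 16.68) - 1.456)/(-0.2*z^2 + 8.34*z + 1.82)^3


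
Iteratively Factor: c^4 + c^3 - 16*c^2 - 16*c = (c - 4)*(c^3 + 5*c^2 + 4*c) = c*(c - 4)*(c^2 + 5*c + 4) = c*(c - 4)*(c + 1)*(c + 4)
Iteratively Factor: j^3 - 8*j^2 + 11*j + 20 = (j - 4)*(j^2 - 4*j - 5) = (j - 4)*(j + 1)*(j - 5)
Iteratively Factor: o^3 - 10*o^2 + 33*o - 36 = (o - 3)*(o^2 - 7*o + 12) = (o - 4)*(o - 3)*(o - 3)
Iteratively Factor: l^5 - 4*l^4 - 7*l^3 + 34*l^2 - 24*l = (l - 4)*(l^4 - 7*l^2 + 6*l) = l*(l - 4)*(l^3 - 7*l + 6) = l*(l - 4)*(l - 2)*(l^2 + 2*l - 3) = l*(l - 4)*(l - 2)*(l + 3)*(l - 1)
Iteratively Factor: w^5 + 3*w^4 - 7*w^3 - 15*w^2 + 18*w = (w - 1)*(w^4 + 4*w^3 - 3*w^2 - 18*w) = (w - 1)*(w + 3)*(w^3 + w^2 - 6*w) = (w - 2)*(w - 1)*(w + 3)*(w^2 + 3*w) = w*(w - 2)*(w - 1)*(w + 3)*(w + 3)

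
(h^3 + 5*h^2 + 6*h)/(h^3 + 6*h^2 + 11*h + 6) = h/(h + 1)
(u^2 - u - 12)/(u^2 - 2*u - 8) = (u + 3)/(u + 2)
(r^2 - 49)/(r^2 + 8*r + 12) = (r^2 - 49)/(r^2 + 8*r + 12)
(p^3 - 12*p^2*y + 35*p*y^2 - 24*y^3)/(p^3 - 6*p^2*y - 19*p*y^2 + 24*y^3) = (p - 3*y)/(p + 3*y)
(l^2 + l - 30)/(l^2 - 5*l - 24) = (-l^2 - l + 30)/(-l^2 + 5*l + 24)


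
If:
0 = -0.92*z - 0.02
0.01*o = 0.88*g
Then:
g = 0.0113636363636364*o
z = -0.02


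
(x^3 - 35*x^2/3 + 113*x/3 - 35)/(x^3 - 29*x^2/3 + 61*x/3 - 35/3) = (x - 3)/(x - 1)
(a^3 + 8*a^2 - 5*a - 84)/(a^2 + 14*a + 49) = (a^2 + a - 12)/(a + 7)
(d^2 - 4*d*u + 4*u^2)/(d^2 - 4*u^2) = (d - 2*u)/(d + 2*u)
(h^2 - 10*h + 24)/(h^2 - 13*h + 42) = (h - 4)/(h - 7)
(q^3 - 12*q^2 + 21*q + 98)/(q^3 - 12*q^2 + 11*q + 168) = (q^2 - 5*q - 14)/(q^2 - 5*q - 24)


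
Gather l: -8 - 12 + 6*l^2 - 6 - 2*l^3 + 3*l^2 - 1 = -2*l^3 + 9*l^2 - 27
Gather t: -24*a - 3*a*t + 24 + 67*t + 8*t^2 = -24*a + 8*t^2 + t*(67 - 3*a) + 24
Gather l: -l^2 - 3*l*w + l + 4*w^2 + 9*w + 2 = -l^2 + l*(1 - 3*w) + 4*w^2 + 9*w + 2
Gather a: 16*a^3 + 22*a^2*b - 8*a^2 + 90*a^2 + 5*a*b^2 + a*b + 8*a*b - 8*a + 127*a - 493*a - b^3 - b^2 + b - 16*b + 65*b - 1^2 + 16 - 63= 16*a^3 + a^2*(22*b + 82) + a*(5*b^2 + 9*b - 374) - b^3 - b^2 + 50*b - 48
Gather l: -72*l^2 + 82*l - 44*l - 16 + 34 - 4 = -72*l^2 + 38*l + 14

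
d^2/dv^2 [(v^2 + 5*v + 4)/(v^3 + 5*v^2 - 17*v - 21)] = 2*(v^3 + 12*v^2 + 111*v + 232)/(v^6 + 12*v^5 - 15*v^4 - 440*v^3 + 315*v^2 + 5292*v - 9261)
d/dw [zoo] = 0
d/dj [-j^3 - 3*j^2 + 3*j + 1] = -3*j^2 - 6*j + 3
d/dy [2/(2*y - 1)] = -4/(2*y - 1)^2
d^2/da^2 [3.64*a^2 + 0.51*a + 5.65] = 7.28000000000000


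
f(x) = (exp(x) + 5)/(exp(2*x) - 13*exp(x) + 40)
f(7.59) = 0.00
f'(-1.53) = 0.02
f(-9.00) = 0.13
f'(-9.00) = 0.00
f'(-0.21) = 0.09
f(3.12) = 0.11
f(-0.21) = 0.19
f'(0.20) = 0.17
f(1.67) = -12.29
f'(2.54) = -1.79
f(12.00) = 0.00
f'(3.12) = -0.22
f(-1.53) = 0.14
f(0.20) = 0.24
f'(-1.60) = 0.01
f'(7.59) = -0.00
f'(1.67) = 178.52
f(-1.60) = 0.14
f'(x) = (exp(x) + 5)*(-2*exp(2*x) + 13*exp(x))/(exp(2*x) - 13*exp(x) + 40)^2 + exp(x)/(exp(2*x) - 13*exp(x) + 40)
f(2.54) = 0.49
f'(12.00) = 0.00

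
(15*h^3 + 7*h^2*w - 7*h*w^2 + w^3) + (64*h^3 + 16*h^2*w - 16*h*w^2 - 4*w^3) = 79*h^3 + 23*h^2*w - 23*h*w^2 - 3*w^3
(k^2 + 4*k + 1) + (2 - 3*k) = k^2 + k + 3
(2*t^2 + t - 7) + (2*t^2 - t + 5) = 4*t^2 - 2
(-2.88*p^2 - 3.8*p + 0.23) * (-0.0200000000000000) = 0.0576*p^2 + 0.076*p - 0.0046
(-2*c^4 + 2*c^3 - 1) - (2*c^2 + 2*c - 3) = -2*c^4 + 2*c^3 - 2*c^2 - 2*c + 2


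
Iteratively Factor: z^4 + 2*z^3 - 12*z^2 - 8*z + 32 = (z + 4)*(z^3 - 2*z^2 - 4*z + 8) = (z - 2)*(z + 4)*(z^2 - 4) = (z - 2)^2*(z + 4)*(z + 2)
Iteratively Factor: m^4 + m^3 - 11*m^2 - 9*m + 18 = (m - 3)*(m^3 + 4*m^2 + m - 6) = (m - 3)*(m + 2)*(m^2 + 2*m - 3) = (m - 3)*(m + 2)*(m + 3)*(m - 1)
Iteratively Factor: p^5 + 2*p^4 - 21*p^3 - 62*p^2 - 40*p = (p + 4)*(p^4 - 2*p^3 - 13*p^2 - 10*p) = (p - 5)*(p + 4)*(p^3 + 3*p^2 + 2*p) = (p - 5)*(p + 1)*(p + 4)*(p^2 + 2*p) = (p - 5)*(p + 1)*(p + 2)*(p + 4)*(p)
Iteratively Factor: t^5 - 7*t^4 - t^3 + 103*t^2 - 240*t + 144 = (t - 1)*(t^4 - 6*t^3 - 7*t^2 + 96*t - 144) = (t - 3)*(t - 1)*(t^3 - 3*t^2 - 16*t + 48) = (t - 3)^2*(t - 1)*(t^2 - 16) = (t - 4)*(t - 3)^2*(t - 1)*(t + 4)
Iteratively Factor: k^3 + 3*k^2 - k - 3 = (k + 3)*(k^2 - 1) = (k - 1)*(k + 3)*(k + 1)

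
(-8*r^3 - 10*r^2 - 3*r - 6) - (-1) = -8*r^3 - 10*r^2 - 3*r - 5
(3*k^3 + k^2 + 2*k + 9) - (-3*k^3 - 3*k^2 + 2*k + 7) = 6*k^3 + 4*k^2 + 2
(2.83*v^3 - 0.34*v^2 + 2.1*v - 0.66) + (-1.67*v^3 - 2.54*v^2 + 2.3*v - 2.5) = 1.16*v^3 - 2.88*v^2 + 4.4*v - 3.16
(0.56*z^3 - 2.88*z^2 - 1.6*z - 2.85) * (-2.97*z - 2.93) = -1.6632*z^4 + 6.9128*z^3 + 13.1904*z^2 + 13.1525*z + 8.3505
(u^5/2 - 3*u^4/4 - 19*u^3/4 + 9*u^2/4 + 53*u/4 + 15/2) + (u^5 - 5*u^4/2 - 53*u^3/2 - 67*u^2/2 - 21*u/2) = 3*u^5/2 - 13*u^4/4 - 125*u^3/4 - 125*u^2/4 + 11*u/4 + 15/2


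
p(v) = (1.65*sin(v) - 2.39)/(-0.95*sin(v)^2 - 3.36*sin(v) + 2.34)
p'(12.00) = -0.07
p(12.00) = -0.85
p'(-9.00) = 0.15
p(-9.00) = -0.86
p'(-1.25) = 0.02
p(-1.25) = -0.85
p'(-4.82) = -0.20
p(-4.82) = 0.39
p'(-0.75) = -0.01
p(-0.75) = -0.84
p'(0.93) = -4.38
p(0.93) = 1.11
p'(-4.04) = 5.56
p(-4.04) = 1.26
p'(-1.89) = -0.02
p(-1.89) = -0.85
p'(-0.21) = -0.34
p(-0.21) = -0.91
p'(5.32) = 0.02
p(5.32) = -0.84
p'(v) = (1.9*sin(v)*cos(v) + 3.36*cos(v))*(1.65*sin(v) - 2.39)/(-0.95*sin(v)^2 - 3.36*sin(v) + 2.34)^2 + 1.65*cos(v)/(-0.95*sin(v)^2 - 3.36*sin(v) + 2.34) = (1.5675*sin(v)^2 - 4.541*sin(v) - 4.1694)*cos(v)/(0.9025*sin(v)^4 + 6.384*sin(v)^3 + 6.8436*sin(v)^2 - 15.7248*sin(v) + 5.4756)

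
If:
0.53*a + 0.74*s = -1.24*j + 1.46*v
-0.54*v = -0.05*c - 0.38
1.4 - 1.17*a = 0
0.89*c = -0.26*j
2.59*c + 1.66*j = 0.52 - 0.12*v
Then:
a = 1.20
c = -0.14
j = 0.48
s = -0.31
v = 0.69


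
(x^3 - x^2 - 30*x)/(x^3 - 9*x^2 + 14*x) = (x^2 - x - 30)/(x^2 - 9*x + 14)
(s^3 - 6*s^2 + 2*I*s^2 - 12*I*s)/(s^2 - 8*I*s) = (s^2 + 2*s*(-3 + I) - 12*I)/(s - 8*I)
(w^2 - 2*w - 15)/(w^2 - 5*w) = (w + 3)/w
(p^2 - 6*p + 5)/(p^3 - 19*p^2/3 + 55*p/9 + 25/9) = 9*(p - 1)/(9*p^2 - 12*p - 5)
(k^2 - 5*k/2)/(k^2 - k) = (k - 5/2)/(k - 1)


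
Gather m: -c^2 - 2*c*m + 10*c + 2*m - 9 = -c^2 + 10*c + m*(2 - 2*c) - 9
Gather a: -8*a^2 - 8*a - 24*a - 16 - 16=-8*a^2 - 32*a - 32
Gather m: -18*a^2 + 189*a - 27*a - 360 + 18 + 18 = -18*a^2 + 162*a - 324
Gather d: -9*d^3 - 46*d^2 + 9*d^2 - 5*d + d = -9*d^3 - 37*d^2 - 4*d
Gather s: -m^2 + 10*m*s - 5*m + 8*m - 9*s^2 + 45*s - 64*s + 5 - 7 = -m^2 + 3*m - 9*s^2 + s*(10*m - 19) - 2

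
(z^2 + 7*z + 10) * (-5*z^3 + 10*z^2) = -5*z^5 - 25*z^4 + 20*z^3 + 100*z^2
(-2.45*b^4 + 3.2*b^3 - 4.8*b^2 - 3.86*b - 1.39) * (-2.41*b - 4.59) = 5.9045*b^5 + 3.5335*b^4 - 3.12*b^3 + 31.3346*b^2 + 21.0673*b + 6.3801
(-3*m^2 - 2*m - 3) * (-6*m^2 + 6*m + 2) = 18*m^4 - 6*m^3 - 22*m - 6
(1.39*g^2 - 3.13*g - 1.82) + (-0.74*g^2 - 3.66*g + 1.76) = 0.65*g^2 - 6.79*g - 0.0600000000000001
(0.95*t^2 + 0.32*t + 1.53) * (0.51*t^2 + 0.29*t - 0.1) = 0.4845*t^4 + 0.4387*t^3 + 0.7781*t^2 + 0.4117*t - 0.153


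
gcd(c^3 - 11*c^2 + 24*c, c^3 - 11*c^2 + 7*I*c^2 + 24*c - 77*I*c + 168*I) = c^2 - 11*c + 24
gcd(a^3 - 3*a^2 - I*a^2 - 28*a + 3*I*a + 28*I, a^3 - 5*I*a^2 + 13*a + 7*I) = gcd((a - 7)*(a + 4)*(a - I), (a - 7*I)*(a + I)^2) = 1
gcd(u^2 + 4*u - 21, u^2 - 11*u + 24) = u - 3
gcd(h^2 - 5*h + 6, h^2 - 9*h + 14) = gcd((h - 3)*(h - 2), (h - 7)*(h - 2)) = h - 2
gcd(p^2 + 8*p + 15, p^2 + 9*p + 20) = p + 5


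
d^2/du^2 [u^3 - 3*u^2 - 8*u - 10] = 6*u - 6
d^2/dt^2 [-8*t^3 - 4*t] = -48*t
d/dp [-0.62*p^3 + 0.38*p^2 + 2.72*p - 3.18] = -1.86*p^2 + 0.76*p + 2.72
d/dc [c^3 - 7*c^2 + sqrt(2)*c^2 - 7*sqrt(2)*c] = 3*c^2 - 14*c + 2*sqrt(2)*c - 7*sqrt(2)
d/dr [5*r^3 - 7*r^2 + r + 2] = 15*r^2 - 14*r + 1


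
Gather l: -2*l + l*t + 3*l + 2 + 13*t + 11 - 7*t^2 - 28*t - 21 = l*(t + 1) - 7*t^2 - 15*t - 8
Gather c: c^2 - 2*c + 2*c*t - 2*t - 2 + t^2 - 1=c^2 + c*(2*t - 2) + t^2 - 2*t - 3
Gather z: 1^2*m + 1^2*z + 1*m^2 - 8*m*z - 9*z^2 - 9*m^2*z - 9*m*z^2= m^2 + m + z^2*(-9*m - 9) + z*(-9*m^2 - 8*m + 1)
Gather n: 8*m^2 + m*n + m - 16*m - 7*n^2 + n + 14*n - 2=8*m^2 - 15*m - 7*n^2 + n*(m + 15) - 2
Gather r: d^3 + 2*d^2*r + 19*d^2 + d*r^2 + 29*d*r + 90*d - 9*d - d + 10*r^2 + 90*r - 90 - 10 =d^3 + 19*d^2 + 80*d + r^2*(d + 10) + r*(2*d^2 + 29*d + 90) - 100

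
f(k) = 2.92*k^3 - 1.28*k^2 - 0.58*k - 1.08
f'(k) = 8.76*k^2 - 2.56*k - 0.58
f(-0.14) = -1.03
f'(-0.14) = -0.05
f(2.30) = 26.34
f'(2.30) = 39.87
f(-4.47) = -284.86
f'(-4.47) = 185.90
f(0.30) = -1.29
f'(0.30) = -0.56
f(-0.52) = -1.54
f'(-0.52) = 3.12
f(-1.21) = -7.43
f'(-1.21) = 15.34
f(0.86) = -0.67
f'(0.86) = 3.70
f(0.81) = -0.84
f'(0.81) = 3.09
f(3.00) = 64.50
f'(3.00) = 70.58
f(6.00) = 580.08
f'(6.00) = 299.42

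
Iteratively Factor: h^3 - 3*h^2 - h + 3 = (h - 3)*(h^2 - 1) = (h - 3)*(h - 1)*(h + 1)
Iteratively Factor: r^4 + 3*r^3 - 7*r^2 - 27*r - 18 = (r - 3)*(r^3 + 6*r^2 + 11*r + 6) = (r - 3)*(r + 1)*(r^2 + 5*r + 6) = (r - 3)*(r + 1)*(r + 3)*(r + 2)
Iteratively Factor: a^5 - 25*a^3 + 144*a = (a - 3)*(a^4 + 3*a^3 - 16*a^2 - 48*a) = a*(a - 3)*(a^3 + 3*a^2 - 16*a - 48) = a*(a - 3)*(a + 4)*(a^2 - a - 12) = a*(a - 4)*(a - 3)*(a + 4)*(a + 3)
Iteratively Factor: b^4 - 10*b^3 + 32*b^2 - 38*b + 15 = (b - 3)*(b^3 - 7*b^2 + 11*b - 5) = (b - 3)*(b - 1)*(b^2 - 6*b + 5) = (b - 3)*(b - 1)^2*(b - 5)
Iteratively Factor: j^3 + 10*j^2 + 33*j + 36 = (j + 4)*(j^2 + 6*j + 9) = (j + 3)*(j + 4)*(j + 3)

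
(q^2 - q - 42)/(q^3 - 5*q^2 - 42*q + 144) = (q - 7)/(q^2 - 11*q + 24)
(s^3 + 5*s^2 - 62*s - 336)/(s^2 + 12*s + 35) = (s^2 - 2*s - 48)/(s + 5)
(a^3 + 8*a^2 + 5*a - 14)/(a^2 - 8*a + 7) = (a^2 + 9*a + 14)/(a - 7)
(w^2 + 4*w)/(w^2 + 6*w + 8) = w/(w + 2)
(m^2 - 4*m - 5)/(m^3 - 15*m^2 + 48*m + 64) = (m - 5)/(m^2 - 16*m + 64)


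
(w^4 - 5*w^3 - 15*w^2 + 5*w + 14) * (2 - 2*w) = -2*w^5 + 12*w^4 + 20*w^3 - 40*w^2 - 18*w + 28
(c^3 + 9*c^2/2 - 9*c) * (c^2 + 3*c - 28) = c^5 + 15*c^4/2 - 47*c^3/2 - 153*c^2 + 252*c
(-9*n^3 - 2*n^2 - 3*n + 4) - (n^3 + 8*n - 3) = -10*n^3 - 2*n^2 - 11*n + 7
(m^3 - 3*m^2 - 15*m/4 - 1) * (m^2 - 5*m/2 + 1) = m^5 - 11*m^4/2 + 19*m^3/4 + 43*m^2/8 - 5*m/4 - 1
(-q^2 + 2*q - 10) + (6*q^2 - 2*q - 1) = 5*q^2 - 11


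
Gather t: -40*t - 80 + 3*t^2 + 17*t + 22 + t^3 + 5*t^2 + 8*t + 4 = t^3 + 8*t^2 - 15*t - 54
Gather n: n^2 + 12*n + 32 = n^2 + 12*n + 32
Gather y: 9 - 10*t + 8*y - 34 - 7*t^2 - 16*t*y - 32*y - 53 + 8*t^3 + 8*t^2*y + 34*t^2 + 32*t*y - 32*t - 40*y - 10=8*t^3 + 27*t^2 - 42*t + y*(8*t^2 + 16*t - 64) - 88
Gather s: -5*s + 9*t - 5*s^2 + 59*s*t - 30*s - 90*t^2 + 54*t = -5*s^2 + s*(59*t - 35) - 90*t^2 + 63*t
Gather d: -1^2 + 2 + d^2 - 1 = d^2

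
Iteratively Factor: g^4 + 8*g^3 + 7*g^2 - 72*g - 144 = (g + 3)*(g^3 + 5*g^2 - 8*g - 48) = (g - 3)*(g + 3)*(g^2 + 8*g + 16) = (g - 3)*(g + 3)*(g + 4)*(g + 4)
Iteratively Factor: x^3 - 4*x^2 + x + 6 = (x - 3)*(x^2 - x - 2) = (x - 3)*(x - 2)*(x + 1)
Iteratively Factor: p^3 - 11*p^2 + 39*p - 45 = (p - 3)*(p^2 - 8*p + 15) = (p - 5)*(p - 3)*(p - 3)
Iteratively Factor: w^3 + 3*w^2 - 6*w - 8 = (w + 4)*(w^2 - w - 2) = (w - 2)*(w + 4)*(w + 1)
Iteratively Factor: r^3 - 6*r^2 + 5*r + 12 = (r + 1)*(r^2 - 7*r + 12) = (r - 3)*(r + 1)*(r - 4)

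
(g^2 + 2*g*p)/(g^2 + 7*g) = (g + 2*p)/(g + 7)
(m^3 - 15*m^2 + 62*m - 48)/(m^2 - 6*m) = m - 9 + 8/m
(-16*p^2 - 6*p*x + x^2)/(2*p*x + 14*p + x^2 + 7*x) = (-8*p + x)/(x + 7)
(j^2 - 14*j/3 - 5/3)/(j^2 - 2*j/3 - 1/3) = (j - 5)/(j - 1)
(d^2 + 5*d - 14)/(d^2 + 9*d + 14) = (d - 2)/(d + 2)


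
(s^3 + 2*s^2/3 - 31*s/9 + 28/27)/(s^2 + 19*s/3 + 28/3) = (9*s^2 - 15*s + 4)/(9*(s + 4))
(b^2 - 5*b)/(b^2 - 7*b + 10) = b/(b - 2)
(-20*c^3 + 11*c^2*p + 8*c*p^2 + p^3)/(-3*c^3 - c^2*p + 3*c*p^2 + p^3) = (20*c^2 + 9*c*p + p^2)/(3*c^2 + 4*c*p + p^2)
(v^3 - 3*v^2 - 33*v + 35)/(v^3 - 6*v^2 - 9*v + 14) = (v + 5)/(v + 2)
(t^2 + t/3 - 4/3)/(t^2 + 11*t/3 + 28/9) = 3*(t - 1)/(3*t + 7)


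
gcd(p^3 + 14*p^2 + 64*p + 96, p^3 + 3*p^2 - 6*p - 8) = p + 4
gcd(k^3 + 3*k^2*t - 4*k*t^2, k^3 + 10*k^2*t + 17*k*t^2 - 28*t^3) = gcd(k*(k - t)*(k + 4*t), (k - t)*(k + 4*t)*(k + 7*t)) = -k^2 - 3*k*t + 4*t^2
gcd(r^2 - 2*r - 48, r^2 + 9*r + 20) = 1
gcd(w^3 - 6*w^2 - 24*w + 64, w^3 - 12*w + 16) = w^2 + 2*w - 8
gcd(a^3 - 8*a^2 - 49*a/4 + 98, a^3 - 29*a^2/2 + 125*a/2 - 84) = a^2 - 23*a/2 + 28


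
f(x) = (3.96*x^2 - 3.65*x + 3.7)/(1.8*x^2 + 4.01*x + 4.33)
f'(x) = (-3.6*x - 4.01)*(3.96*x^2 - 3.65*x + 3.7)/(1.8*x^2 + 4.01*x + 4.33)^2 + (7.92*x - 3.65)/(1.8*x^2 + 4.01*x + 4.33)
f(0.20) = 0.60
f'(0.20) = -0.94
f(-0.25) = 1.41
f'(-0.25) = -2.91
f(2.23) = 0.69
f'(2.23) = 0.26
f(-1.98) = 7.67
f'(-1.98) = 1.33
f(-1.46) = 7.56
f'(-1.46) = -2.51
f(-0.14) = 1.13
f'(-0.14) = -2.29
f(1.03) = 0.40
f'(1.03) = 0.14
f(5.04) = 1.22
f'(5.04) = 0.13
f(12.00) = 1.70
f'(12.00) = 0.04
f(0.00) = 0.85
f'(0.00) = -1.63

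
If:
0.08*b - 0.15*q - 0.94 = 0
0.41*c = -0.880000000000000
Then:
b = 1.875*q + 11.75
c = -2.15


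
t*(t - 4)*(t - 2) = t^3 - 6*t^2 + 8*t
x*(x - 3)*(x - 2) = x^3 - 5*x^2 + 6*x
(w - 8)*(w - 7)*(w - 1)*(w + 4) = w^4 - 12*w^3 + 7*w^2 + 228*w - 224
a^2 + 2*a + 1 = (a + 1)^2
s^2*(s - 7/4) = s^3 - 7*s^2/4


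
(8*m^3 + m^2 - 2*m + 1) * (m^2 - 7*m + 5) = 8*m^5 - 55*m^4 + 31*m^3 + 20*m^2 - 17*m + 5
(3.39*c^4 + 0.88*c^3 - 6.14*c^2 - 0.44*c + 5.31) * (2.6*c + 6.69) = 8.814*c^5 + 24.9671*c^4 - 10.0768*c^3 - 42.2206*c^2 + 10.8624*c + 35.5239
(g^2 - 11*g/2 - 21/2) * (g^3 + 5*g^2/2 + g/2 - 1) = g^5 - 3*g^4 - 95*g^3/4 - 30*g^2 + g/4 + 21/2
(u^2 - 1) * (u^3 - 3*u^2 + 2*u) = u^5 - 3*u^4 + u^3 + 3*u^2 - 2*u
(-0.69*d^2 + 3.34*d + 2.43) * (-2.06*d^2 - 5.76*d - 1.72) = 1.4214*d^4 - 2.906*d^3 - 23.0574*d^2 - 19.7416*d - 4.1796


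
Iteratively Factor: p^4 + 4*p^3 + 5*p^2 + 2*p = (p + 1)*(p^3 + 3*p^2 + 2*p) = p*(p + 1)*(p^2 + 3*p + 2) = p*(p + 1)^2*(p + 2)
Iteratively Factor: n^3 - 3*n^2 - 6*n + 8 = (n + 2)*(n^2 - 5*n + 4) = (n - 4)*(n + 2)*(n - 1)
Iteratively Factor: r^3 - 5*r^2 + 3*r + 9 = (r + 1)*(r^2 - 6*r + 9) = (r - 3)*(r + 1)*(r - 3)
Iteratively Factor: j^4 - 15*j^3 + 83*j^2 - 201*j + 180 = (j - 3)*(j^3 - 12*j^2 + 47*j - 60) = (j - 4)*(j - 3)*(j^2 - 8*j + 15) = (j - 4)*(j - 3)^2*(j - 5)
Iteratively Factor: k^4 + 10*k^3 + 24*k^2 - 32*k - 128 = (k + 4)*(k^3 + 6*k^2 - 32) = (k + 4)^2*(k^2 + 2*k - 8) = (k + 4)^3*(k - 2)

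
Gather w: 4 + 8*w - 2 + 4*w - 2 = 12*w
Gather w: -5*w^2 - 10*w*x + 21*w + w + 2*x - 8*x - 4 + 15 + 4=-5*w^2 + w*(22 - 10*x) - 6*x + 15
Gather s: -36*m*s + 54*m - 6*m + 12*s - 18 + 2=48*m + s*(12 - 36*m) - 16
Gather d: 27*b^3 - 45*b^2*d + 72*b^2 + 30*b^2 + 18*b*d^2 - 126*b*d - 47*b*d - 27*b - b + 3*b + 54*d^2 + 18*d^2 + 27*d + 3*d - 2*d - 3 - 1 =27*b^3 + 102*b^2 - 25*b + d^2*(18*b + 72) + d*(-45*b^2 - 173*b + 28) - 4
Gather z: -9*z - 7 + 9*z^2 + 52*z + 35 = 9*z^2 + 43*z + 28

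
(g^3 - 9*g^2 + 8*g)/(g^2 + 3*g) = (g^2 - 9*g + 8)/(g + 3)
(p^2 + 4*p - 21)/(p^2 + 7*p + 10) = (p^2 + 4*p - 21)/(p^2 + 7*p + 10)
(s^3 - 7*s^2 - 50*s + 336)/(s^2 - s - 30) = (s^2 - s - 56)/(s + 5)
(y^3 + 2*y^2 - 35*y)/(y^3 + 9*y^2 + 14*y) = (y - 5)/(y + 2)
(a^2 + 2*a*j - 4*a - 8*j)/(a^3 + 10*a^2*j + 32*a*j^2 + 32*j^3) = (a - 4)/(a^2 + 8*a*j + 16*j^2)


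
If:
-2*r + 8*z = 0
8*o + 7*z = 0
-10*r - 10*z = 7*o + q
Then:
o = -7*z/8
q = -351*z/8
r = 4*z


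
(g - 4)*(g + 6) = g^2 + 2*g - 24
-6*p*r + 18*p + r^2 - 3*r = (-6*p + r)*(r - 3)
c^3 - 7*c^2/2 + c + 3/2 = (c - 3)*(c - 1)*(c + 1/2)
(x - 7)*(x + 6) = x^2 - x - 42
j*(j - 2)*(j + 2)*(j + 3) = j^4 + 3*j^3 - 4*j^2 - 12*j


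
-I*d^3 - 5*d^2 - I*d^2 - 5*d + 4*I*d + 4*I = (d - 4*I)*(d - I)*(-I*d - I)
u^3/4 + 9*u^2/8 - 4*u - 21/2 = (u/4 + 1/2)*(u - 7/2)*(u + 6)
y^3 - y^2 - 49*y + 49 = (y - 7)*(y - 1)*(y + 7)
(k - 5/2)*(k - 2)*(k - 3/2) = k^3 - 6*k^2 + 47*k/4 - 15/2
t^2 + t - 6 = (t - 2)*(t + 3)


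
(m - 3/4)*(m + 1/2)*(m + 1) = m^3 + 3*m^2/4 - 5*m/8 - 3/8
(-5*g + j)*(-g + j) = 5*g^2 - 6*g*j + j^2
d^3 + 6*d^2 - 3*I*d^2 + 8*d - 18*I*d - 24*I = (d + 2)*(d + 4)*(d - 3*I)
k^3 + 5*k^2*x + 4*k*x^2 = k*(k + x)*(k + 4*x)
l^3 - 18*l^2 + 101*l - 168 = (l - 8)*(l - 7)*(l - 3)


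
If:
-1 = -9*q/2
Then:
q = 2/9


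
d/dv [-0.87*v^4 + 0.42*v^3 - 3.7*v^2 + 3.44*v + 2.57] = -3.48*v^3 + 1.26*v^2 - 7.4*v + 3.44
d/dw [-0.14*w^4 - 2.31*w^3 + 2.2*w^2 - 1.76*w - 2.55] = -0.56*w^3 - 6.93*w^2 + 4.4*w - 1.76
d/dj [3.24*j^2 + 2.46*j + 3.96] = 6.48*j + 2.46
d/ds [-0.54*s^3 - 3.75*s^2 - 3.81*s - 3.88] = -1.62*s^2 - 7.5*s - 3.81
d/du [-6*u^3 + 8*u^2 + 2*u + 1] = -18*u^2 + 16*u + 2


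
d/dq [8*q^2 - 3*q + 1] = 16*q - 3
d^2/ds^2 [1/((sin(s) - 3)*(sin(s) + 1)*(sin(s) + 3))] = (-9*sin(s)^5 - 2*sin(s)^4 + 28*sin(s)^3 - 66*sin(s)^2 - 99*sin(s) + 180)/((sin(s) - 3)^3*(sin(s) + 1)^2*(sin(s) + 3)^3)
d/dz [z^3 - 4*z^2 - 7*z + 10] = 3*z^2 - 8*z - 7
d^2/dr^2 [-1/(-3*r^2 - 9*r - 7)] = 6*(-3*r^2 - 9*r + 3*(2*r + 3)^2 - 7)/(3*r^2 + 9*r + 7)^3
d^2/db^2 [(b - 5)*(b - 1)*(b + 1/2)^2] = 12*b^2 - 30*b - 3/2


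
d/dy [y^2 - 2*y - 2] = 2*y - 2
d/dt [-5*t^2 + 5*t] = 5 - 10*t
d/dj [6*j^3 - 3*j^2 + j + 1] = 18*j^2 - 6*j + 1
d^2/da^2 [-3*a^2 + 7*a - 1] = -6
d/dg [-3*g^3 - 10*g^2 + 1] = g*(-9*g - 20)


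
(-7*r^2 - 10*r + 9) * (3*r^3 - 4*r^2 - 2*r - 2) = -21*r^5 - 2*r^4 + 81*r^3 - 2*r^2 + 2*r - 18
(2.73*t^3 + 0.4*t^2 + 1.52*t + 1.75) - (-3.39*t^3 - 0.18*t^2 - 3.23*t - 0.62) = 6.12*t^3 + 0.58*t^2 + 4.75*t + 2.37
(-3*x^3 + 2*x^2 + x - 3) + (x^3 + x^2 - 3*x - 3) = -2*x^3 + 3*x^2 - 2*x - 6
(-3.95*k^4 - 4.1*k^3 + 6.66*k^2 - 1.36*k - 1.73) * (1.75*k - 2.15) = -6.9125*k^5 + 1.3175*k^4 + 20.47*k^3 - 16.699*k^2 - 0.1035*k + 3.7195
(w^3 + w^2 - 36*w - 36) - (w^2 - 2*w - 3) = w^3 - 34*w - 33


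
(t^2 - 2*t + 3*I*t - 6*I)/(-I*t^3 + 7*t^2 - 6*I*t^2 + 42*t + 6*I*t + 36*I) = (I*t^2 + t*(-3 - 2*I) + 6)/(t^3 + t^2*(6 + 7*I) + t*(-6 + 42*I) - 36)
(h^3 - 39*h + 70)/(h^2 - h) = (h^3 - 39*h + 70)/(h*(h - 1))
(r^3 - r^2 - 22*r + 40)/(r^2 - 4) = (r^2 + r - 20)/(r + 2)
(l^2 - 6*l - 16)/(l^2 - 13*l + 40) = (l + 2)/(l - 5)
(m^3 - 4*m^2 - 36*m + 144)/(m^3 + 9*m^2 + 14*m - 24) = (m^2 - 10*m + 24)/(m^2 + 3*m - 4)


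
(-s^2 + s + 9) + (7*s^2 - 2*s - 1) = 6*s^2 - s + 8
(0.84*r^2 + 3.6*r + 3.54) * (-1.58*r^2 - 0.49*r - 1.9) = -1.3272*r^4 - 6.0996*r^3 - 8.9532*r^2 - 8.5746*r - 6.726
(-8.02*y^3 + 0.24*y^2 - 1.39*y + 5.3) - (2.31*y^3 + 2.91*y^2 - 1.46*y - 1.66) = -10.33*y^3 - 2.67*y^2 + 0.0700000000000001*y + 6.96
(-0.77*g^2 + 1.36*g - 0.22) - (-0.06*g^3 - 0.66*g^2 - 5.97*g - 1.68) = 0.06*g^3 - 0.11*g^2 + 7.33*g + 1.46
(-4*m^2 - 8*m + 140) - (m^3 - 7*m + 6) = -m^3 - 4*m^2 - m + 134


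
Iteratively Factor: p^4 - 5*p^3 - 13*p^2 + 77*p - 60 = (p - 3)*(p^3 - 2*p^2 - 19*p + 20) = (p - 5)*(p - 3)*(p^2 + 3*p - 4) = (p - 5)*(p - 3)*(p + 4)*(p - 1)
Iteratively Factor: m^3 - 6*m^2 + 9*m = (m - 3)*(m^2 - 3*m) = (m - 3)^2*(m)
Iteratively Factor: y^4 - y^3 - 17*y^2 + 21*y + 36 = (y + 4)*(y^3 - 5*y^2 + 3*y + 9) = (y + 1)*(y + 4)*(y^2 - 6*y + 9) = (y - 3)*(y + 1)*(y + 4)*(y - 3)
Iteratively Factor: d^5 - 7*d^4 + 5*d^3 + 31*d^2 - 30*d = (d - 5)*(d^4 - 2*d^3 - 5*d^2 + 6*d) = (d - 5)*(d - 3)*(d^3 + d^2 - 2*d) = (d - 5)*(d - 3)*(d - 1)*(d^2 + 2*d) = d*(d - 5)*(d - 3)*(d - 1)*(d + 2)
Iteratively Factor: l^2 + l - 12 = (l + 4)*(l - 3)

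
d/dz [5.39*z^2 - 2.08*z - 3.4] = 10.78*z - 2.08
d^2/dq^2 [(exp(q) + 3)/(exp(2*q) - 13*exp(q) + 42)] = (exp(4*q) + 25*exp(3*q) - 369*exp(2*q) + 549*exp(q) + 3402)*exp(q)/(exp(6*q) - 39*exp(5*q) + 633*exp(4*q) - 5473*exp(3*q) + 26586*exp(2*q) - 68796*exp(q) + 74088)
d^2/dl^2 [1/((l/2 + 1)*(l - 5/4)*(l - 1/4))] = 64*(1536*l^4 + 1024*l^3 - 1872*l^2 - 1512*l + 1769)/(4096*l^9 + 6144*l^8 - 29952*l^7 - 24832*l^6 + 88176*l^5 + 5016*l^4 - 95347*l^3 + 57870*l^2 - 12900*l + 1000)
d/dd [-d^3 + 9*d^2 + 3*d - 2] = -3*d^2 + 18*d + 3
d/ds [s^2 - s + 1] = 2*s - 1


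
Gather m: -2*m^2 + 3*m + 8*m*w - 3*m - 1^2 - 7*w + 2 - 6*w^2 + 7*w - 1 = -2*m^2 + 8*m*w - 6*w^2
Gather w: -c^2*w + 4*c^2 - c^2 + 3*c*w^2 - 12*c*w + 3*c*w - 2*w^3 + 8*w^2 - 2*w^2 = 3*c^2 - 2*w^3 + w^2*(3*c + 6) + w*(-c^2 - 9*c)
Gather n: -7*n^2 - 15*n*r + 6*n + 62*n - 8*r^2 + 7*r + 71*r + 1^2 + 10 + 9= -7*n^2 + n*(68 - 15*r) - 8*r^2 + 78*r + 20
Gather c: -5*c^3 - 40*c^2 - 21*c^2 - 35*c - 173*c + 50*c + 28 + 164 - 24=-5*c^3 - 61*c^2 - 158*c + 168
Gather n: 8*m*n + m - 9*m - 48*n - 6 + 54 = -8*m + n*(8*m - 48) + 48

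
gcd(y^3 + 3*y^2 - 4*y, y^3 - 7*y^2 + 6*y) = y^2 - y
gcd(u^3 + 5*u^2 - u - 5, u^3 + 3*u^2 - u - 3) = u^2 - 1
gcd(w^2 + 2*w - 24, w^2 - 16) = w - 4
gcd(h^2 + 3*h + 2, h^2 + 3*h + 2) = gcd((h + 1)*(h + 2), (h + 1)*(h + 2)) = h^2 + 3*h + 2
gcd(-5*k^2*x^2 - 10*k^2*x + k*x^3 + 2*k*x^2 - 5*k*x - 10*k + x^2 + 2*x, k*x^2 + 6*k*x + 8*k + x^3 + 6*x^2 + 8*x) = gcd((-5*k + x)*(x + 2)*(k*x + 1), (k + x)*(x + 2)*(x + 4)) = x + 2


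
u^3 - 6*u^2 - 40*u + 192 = (u - 8)*(u - 4)*(u + 6)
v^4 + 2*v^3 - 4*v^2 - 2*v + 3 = (v - 1)^2*(v + 1)*(v + 3)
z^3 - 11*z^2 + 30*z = z*(z - 6)*(z - 5)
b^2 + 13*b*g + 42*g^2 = (b + 6*g)*(b + 7*g)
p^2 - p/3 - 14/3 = (p - 7/3)*(p + 2)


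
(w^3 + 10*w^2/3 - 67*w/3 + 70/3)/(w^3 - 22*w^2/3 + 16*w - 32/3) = (3*w^2 + 16*w - 35)/(3*w^2 - 16*w + 16)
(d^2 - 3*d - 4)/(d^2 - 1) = (d - 4)/(d - 1)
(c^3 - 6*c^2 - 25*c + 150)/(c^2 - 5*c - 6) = (c^2 - 25)/(c + 1)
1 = 1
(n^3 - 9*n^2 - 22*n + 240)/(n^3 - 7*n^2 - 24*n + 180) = (n - 8)/(n - 6)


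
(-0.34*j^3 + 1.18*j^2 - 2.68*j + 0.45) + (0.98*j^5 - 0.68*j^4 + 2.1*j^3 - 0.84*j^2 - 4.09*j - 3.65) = 0.98*j^5 - 0.68*j^4 + 1.76*j^3 + 0.34*j^2 - 6.77*j - 3.2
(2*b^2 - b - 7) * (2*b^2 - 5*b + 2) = 4*b^4 - 12*b^3 - 5*b^2 + 33*b - 14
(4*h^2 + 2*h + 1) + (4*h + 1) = 4*h^2 + 6*h + 2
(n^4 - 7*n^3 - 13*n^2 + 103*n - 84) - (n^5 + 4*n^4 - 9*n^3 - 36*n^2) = -n^5 - 3*n^4 + 2*n^3 + 23*n^2 + 103*n - 84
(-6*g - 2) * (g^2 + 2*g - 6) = -6*g^3 - 14*g^2 + 32*g + 12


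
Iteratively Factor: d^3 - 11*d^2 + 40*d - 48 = (d - 4)*(d^2 - 7*d + 12) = (d - 4)*(d - 3)*(d - 4)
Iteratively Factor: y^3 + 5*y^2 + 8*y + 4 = (y + 1)*(y^2 + 4*y + 4) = (y + 1)*(y + 2)*(y + 2)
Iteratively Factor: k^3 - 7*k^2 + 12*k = (k - 4)*(k^2 - 3*k) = k*(k - 4)*(k - 3)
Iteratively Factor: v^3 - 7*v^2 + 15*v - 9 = (v - 3)*(v^2 - 4*v + 3) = (v - 3)^2*(v - 1)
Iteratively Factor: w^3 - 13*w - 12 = (w - 4)*(w^2 + 4*w + 3) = (w - 4)*(w + 1)*(w + 3)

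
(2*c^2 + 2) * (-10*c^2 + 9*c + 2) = -20*c^4 + 18*c^3 - 16*c^2 + 18*c + 4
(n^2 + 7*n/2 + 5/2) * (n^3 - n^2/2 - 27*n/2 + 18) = n^5 + 3*n^4 - 51*n^3/4 - 61*n^2/2 + 117*n/4 + 45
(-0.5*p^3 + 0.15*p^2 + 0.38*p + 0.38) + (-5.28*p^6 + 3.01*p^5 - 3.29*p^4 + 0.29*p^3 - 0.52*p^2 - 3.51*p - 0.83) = -5.28*p^6 + 3.01*p^5 - 3.29*p^4 - 0.21*p^3 - 0.37*p^2 - 3.13*p - 0.45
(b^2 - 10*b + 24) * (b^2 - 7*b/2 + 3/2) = b^4 - 27*b^3/2 + 121*b^2/2 - 99*b + 36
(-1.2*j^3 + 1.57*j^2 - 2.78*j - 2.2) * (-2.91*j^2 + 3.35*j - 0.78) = 3.492*j^5 - 8.5887*j^4 + 14.2853*j^3 - 4.1356*j^2 - 5.2016*j + 1.716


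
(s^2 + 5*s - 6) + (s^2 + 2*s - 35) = 2*s^2 + 7*s - 41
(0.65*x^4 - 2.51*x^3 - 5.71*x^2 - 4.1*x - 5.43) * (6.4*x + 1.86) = 4.16*x^5 - 14.855*x^4 - 41.2126*x^3 - 36.8606*x^2 - 42.378*x - 10.0998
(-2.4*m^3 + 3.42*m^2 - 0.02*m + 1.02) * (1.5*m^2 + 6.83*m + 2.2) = -3.6*m^5 - 11.262*m^4 + 18.0486*m^3 + 8.9174*m^2 + 6.9226*m + 2.244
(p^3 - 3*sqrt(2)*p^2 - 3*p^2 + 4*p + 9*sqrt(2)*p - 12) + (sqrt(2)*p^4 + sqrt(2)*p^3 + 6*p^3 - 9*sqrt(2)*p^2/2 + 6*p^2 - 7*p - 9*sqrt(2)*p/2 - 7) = sqrt(2)*p^4 + sqrt(2)*p^3 + 7*p^3 - 15*sqrt(2)*p^2/2 + 3*p^2 - 3*p + 9*sqrt(2)*p/2 - 19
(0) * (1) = 0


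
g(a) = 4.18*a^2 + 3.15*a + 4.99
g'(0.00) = 3.15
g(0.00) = 4.99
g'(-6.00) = -47.01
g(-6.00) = 136.57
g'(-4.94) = -38.15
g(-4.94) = 91.44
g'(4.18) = 38.09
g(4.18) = 91.19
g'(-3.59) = -26.86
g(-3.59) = 47.55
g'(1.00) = 11.51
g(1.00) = 12.32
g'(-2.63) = -18.84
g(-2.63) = 25.62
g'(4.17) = 38.01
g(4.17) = 90.81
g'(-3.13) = -23.02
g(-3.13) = 36.08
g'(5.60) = 49.97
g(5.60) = 153.71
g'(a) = 8.36*a + 3.15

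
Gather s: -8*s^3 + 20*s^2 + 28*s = -8*s^3 + 20*s^2 + 28*s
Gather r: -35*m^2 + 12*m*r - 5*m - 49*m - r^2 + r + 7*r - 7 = -35*m^2 - 54*m - r^2 + r*(12*m + 8) - 7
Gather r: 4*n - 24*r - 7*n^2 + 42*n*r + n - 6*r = -7*n^2 + 5*n + r*(42*n - 30)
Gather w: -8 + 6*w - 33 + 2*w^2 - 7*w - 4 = 2*w^2 - w - 45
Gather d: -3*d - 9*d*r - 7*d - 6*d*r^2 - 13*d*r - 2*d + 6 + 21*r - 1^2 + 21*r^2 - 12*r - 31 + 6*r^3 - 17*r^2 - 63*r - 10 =d*(-6*r^2 - 22*r - 12) + 6*r^3 + 4*r^2 - 54*r - 36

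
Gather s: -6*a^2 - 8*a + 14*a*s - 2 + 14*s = -6*a^2 - 8*a + s*(14*a + 14) - 2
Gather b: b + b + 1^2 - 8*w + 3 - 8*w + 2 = 2*b - 16*w + 6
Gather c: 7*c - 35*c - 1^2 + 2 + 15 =16 - 28*c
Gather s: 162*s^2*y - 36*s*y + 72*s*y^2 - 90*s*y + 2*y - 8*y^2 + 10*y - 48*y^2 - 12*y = 162*s^2*y + s*(72*y^2 - 126*y) - 56*y^2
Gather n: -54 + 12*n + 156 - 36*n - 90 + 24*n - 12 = 0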